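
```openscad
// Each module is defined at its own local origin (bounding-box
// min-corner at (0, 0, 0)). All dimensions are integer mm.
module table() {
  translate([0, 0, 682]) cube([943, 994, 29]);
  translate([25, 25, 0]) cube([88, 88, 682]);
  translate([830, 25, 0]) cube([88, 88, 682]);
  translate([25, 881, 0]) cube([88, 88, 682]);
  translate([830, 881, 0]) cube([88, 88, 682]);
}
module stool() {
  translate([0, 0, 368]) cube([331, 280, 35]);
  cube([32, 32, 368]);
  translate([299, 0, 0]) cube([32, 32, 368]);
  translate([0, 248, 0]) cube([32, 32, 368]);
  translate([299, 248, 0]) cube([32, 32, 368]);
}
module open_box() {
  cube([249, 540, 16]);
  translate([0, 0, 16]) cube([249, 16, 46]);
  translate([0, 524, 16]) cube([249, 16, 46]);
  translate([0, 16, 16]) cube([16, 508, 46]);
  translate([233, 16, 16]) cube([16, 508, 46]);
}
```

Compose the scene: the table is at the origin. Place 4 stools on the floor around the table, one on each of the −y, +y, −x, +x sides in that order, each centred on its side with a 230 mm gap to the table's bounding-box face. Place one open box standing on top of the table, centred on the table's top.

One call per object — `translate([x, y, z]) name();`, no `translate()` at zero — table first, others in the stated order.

table();
translate([306, -510, 0]) stool();
translate([306, 1224, 0]) stool();
translate([-561, 357, 0]) stool();
translate([1173, 357, 0]) stool();
translate([347, 227, 711]) open_box();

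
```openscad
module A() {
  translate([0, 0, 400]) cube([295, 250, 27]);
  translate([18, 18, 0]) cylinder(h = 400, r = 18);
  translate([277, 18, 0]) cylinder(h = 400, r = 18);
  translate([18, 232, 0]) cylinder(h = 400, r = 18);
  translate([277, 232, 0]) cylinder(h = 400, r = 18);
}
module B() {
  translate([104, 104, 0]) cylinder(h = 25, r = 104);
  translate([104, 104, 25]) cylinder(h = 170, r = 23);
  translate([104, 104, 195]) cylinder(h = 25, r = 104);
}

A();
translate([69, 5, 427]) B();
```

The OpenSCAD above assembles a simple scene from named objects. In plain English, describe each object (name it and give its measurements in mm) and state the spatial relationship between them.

A is a four-legged stool. The seat is 295×250 mm, 27 mm thick, top at z = 427 mm. It stands on four round legs, each 36 mm in diameter, from z = 0 to the seat underside, each leg's axis is inset half a diameter from the nearest pair of seat edges (so the leg's bounding box is flush with the corner).

B is a spool: two coaxial disc flanges of radius 104 mm and thickness 25 mm, joined by a core cylinder of radius 23 mm and height 170 mm. The lower flange rests on z = 0 and the three cylinders share a vertical axis.

The spool is on top of the stool.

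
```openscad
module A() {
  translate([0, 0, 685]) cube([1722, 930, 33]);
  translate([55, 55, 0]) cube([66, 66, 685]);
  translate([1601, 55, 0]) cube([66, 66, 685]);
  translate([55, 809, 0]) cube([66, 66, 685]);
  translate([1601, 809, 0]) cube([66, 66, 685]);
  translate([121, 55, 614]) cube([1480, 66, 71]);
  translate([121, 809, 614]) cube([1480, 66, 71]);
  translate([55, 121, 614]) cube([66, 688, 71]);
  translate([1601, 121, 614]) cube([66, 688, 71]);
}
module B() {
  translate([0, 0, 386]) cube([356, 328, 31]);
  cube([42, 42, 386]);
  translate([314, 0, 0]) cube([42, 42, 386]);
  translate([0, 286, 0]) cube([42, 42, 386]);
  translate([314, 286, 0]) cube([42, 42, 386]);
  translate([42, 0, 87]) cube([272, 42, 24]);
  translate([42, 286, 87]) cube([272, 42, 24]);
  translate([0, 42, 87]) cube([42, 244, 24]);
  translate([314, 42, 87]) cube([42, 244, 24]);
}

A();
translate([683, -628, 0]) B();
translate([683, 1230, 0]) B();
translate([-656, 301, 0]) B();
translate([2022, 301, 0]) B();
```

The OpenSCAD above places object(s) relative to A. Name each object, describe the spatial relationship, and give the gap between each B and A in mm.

A is a table. B is a stool. Four stools sit around the table at the −y, +y, −x, +x sides. The gap between each stool and the table is 300 mm.

Each stool's nearest face is 300 mm from the table's bounding box.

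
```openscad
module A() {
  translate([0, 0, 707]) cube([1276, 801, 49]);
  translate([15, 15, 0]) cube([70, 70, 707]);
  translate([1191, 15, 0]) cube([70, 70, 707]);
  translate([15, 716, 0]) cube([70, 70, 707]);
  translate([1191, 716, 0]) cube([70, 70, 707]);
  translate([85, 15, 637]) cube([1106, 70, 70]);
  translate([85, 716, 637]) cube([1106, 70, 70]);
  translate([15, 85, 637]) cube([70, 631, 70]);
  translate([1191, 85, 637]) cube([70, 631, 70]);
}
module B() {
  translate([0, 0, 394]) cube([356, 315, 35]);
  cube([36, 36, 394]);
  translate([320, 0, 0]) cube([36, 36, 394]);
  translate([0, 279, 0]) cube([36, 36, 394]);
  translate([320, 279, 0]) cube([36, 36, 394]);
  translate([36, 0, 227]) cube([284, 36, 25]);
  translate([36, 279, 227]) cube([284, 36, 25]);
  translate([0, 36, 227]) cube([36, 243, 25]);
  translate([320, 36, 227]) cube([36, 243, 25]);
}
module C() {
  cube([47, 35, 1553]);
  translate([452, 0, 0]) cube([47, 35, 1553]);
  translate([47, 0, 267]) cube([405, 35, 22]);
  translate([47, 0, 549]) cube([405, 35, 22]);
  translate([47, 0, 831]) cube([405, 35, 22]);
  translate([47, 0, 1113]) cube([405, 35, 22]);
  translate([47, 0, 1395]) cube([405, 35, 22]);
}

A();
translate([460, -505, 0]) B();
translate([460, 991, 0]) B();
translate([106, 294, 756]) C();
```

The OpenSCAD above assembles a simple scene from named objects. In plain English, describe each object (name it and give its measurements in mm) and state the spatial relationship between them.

A is a table with a 1276×801 mm rectangular top, 49 mm thick, top surface at z = 756 mm, supported by four 70×70 mm square legs, each inset 15 mm from the nearest pair of top edges, running from the floor. Four apron rails, 70 mm thick and 70 mm tall, run between adjacent legs with their top edges flush with the underside of the top and their outer faces flush with the legs' outer faces.

B is a four-legged stool. The seat is 356×315 mm, 35 mm thick, top at z = 429 mm. It stands on four square legs, each 36×36 mm in cross-section, from z = 0 to the seat underside, each flush with a corner of the seat. Four stretchers, 36 mm wide and 25 mm tall, connect adjacent legs with their undersides at z = 227 mm, each running between the inner faces of the legs it joins and aligned with the legs' outer faces on the other axis.

C is a straight ladder. Two 47×35 mm vertical rails, 1553 mm tall, stand 499 mm apart (outside-to-outside) with their front faces coplanar on the −y side. 5 rungs, each 35 mm deep and 22 mm tall, span between the inner faces of the rails, front faces flush with the rails. The lowest rung's underside is at z = 267 mm and rungs are spaced 282 mm apart (underside to underside).

Two stools sit around the table at the −y, +y sides. The ladder is on top of the table.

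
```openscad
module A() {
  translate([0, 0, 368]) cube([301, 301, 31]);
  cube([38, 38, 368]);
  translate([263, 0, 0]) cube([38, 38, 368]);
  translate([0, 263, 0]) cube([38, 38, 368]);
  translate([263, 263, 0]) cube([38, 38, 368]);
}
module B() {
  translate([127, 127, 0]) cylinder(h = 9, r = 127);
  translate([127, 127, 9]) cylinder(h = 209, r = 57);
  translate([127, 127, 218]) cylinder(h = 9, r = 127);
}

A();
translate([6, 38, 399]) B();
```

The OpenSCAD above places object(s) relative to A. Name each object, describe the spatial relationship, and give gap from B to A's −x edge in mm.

A is a stool. B is a spool. The spool is on top of the stool. The gap from the spool to the stool's −x edge is 6 mm.

The spool's min-x is at 6; the stool's min-x is 0; gap = 6 mm.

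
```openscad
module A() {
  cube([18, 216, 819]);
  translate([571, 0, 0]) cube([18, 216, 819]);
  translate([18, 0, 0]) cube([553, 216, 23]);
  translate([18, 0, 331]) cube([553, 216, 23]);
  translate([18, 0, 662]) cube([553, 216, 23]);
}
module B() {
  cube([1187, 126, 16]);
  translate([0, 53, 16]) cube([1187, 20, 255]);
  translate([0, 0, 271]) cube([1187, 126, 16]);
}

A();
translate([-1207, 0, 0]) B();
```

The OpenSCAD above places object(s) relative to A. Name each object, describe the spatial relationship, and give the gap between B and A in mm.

The I-beam's nearest face is 20 mm from the bookshelf's −x face.

A is a bookshelf. B is an I-beam. The I-beam is on the floor beside the bookshelf on its −x side. The gap between the I-beam and the bookshelf is 20 mm.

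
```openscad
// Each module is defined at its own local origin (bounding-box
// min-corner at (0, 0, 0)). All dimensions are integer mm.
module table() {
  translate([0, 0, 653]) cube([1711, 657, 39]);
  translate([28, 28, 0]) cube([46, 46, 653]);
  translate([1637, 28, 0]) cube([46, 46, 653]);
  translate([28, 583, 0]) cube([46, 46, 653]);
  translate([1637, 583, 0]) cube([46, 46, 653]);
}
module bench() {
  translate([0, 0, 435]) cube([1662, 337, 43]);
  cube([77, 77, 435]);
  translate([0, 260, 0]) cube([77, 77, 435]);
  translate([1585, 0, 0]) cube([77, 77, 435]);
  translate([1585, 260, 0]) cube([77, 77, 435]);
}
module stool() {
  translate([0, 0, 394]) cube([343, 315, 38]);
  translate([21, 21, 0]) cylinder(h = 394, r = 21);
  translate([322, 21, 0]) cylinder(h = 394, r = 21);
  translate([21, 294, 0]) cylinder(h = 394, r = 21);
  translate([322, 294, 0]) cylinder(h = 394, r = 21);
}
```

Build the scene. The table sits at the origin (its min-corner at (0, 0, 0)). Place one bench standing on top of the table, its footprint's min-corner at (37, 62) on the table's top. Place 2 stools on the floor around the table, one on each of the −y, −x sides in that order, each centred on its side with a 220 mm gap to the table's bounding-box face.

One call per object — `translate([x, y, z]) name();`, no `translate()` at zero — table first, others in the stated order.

table();
translate([37, 62, 692]) bench();
translate([684, -535, 0]) stool();
translate([-563, 171, 0]) stool();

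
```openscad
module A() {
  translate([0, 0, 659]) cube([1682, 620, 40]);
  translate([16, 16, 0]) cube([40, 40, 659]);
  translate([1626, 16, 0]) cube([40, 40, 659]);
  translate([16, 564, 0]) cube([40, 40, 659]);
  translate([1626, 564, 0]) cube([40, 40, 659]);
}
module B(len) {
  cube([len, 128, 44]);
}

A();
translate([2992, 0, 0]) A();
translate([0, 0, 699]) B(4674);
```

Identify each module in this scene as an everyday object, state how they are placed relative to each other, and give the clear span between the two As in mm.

Second table starts at x = 2992; first ends at x = 1682; clear span = 2992 − 1682 = 1310 mm.

A is a table. B is a beam. A beam spans the tops of two tables. The clear span between the two tables is 1310 mm.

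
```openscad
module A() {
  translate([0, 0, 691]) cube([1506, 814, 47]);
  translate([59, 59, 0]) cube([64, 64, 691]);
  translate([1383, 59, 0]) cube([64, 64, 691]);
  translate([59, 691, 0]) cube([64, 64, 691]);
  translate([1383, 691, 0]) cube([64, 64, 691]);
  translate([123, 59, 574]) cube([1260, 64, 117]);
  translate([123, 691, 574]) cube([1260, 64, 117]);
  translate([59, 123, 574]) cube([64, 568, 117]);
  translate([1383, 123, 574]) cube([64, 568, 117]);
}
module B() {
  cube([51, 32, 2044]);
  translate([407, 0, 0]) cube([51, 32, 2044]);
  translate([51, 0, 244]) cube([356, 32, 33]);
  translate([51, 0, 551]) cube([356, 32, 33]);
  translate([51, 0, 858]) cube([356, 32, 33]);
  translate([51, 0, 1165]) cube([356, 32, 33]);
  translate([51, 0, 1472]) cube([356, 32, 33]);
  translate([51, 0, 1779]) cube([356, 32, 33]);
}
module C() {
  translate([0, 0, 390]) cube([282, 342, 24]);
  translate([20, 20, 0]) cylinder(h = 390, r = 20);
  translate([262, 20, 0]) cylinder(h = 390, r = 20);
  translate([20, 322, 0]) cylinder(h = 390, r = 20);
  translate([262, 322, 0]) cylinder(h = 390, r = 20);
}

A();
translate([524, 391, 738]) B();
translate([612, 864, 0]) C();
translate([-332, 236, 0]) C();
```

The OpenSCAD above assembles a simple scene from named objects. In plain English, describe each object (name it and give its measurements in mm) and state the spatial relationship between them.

A is a table: top 1506 mm (x) × 814 mm (y), 47 mm thick, upper face at z = 738 mm, on four 64×64 mm square legs, each inset 59 mm from the nearest pair of top edges, running from z = 0 to the bottom of the top. Four apron rails, 64 mm thick and 117 mm tall, run between adjacent legs with their top edges flush with the underside of the top and their outer faces flush with the legs' outer faces.

B is a wooden ladder with two side rails of 51×32 mm section and 2044 mm height, set 458 mm apart overall. Between them run 6 rectangular rungs (32 mm deep, 33 mm thick), front faces flush with the rails' −y face. The bottom of the first rung is 244 mm above the floor and each subsequent rung is 307 mm higher than the one below.

C is a four-legged stool. The seat is a 282×342×24 mm slab whose top surface is at z = 414 mm; four round legs, each 40 mm in diameter, run from the floor (z = 0) to the underside of the seat, each leg's axis is inset half a diameter from the nearest pair of seat edges (so the leg's bounding box is flush with the corner).

The ladder is on top of the table, centred. Two stools sit around the table at the +y, −x sides.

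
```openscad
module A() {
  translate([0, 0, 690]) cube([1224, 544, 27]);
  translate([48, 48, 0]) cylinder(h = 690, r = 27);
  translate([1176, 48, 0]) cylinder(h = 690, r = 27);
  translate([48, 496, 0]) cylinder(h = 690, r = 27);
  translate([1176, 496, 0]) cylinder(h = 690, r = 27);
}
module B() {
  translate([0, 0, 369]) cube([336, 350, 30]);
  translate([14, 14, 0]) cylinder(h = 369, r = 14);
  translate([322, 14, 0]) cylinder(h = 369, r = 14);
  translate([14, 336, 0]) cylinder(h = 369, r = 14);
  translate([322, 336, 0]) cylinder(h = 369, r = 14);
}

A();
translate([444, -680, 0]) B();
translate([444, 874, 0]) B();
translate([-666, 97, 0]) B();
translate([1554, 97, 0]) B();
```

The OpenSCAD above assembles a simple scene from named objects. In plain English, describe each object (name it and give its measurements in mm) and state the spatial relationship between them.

A is a rectangular dining table. The top is 1224×544×27 mm with its upper surface at z = 717 mm. It stands on four round legs of 54 mm diameter, each leg's bounding box inset 21 mm from the nearest pair of top edges, running from the floor to the underside of the top.

B is a simple wooden stool: a rectangular seat 336 mm (x) by 350 mm (y), 30 mm thick, top face at z = 399 mm, on four round legs, each 28 mm in diameter. The legs rest on z = 0, each leg's axis is inset half a diameter from the nearest pair of seat edges (so the leg's bounding box is flush with the corner).

Four stools sit around the table at the −y, +y, −x, +x sides.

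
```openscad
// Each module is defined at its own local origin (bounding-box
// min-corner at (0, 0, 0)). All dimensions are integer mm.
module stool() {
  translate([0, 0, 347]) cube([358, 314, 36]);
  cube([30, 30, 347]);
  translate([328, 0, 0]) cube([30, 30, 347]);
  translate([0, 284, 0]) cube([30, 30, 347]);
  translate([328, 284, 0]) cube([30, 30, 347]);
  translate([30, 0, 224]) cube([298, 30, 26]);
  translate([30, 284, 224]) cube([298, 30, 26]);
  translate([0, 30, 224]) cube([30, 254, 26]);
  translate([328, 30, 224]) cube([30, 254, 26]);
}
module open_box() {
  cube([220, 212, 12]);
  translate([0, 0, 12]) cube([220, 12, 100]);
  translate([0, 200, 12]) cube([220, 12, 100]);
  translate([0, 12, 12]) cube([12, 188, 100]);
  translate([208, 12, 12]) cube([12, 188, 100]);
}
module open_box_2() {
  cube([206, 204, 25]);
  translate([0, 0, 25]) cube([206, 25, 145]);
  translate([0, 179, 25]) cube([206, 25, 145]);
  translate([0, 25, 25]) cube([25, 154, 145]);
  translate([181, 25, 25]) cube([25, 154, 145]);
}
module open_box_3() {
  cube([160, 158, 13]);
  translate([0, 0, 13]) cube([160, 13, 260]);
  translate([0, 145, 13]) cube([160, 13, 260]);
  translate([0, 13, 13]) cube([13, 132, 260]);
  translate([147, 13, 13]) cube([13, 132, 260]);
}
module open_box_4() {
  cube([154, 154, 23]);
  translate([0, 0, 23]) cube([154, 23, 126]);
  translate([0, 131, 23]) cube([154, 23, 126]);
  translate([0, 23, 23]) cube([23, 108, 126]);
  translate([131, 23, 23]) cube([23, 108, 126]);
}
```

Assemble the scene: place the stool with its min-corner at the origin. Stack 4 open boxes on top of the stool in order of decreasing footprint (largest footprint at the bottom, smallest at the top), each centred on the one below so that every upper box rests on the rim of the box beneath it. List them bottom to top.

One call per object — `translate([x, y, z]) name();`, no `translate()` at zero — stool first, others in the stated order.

stool();
translate([69, 51, 383]) open_box();
translate([76, 55, 495]) open_box_2();
translate([99, 78, 665]) open_box_3();
translate([102, 80, 938]) open_box_4();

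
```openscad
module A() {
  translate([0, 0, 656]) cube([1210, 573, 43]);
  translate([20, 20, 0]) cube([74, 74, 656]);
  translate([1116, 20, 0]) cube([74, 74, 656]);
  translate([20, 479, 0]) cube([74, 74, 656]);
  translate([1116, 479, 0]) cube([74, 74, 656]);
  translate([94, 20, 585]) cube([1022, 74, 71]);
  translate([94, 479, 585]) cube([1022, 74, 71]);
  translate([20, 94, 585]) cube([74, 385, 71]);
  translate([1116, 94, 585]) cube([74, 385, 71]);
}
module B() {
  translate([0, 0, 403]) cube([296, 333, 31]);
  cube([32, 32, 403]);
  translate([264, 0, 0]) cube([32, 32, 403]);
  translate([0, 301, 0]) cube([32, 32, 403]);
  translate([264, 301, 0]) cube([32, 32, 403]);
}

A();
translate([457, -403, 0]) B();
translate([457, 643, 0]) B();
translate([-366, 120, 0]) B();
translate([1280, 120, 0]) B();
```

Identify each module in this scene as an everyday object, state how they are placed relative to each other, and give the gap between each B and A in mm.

A is a table. B is a stool. Four stools sit around the table at the −y, +y, −x, +x sides. The gap between each stool and the table is 70 mm.

Each stool's nearest face is 70 mm from the table's bounding box.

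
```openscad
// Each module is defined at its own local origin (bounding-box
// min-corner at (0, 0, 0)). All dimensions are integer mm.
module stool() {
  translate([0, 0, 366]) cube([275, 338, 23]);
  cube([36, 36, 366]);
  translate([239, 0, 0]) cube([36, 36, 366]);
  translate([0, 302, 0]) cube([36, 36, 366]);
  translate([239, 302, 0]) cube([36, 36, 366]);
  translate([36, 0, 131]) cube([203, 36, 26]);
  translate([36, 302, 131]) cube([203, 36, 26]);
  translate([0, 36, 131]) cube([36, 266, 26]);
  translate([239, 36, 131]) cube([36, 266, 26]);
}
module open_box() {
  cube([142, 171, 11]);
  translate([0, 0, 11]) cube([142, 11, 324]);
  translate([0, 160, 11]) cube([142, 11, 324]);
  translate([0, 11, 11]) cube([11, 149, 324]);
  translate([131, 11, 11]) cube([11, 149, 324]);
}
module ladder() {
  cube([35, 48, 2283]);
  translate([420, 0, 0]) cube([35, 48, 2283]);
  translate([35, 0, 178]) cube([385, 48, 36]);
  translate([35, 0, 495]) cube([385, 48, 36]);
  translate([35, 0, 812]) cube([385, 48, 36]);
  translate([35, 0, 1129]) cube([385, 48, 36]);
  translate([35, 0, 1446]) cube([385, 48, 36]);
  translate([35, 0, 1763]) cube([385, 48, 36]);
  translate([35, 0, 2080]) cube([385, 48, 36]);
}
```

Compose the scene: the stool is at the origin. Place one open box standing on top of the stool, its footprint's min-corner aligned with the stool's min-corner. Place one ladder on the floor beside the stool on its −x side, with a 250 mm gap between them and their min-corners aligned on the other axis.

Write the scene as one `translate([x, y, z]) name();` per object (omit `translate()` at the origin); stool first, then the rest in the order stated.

stool();
translate([0, 0, 389]) open_box();
translate([-705, 0, 0]) ladder();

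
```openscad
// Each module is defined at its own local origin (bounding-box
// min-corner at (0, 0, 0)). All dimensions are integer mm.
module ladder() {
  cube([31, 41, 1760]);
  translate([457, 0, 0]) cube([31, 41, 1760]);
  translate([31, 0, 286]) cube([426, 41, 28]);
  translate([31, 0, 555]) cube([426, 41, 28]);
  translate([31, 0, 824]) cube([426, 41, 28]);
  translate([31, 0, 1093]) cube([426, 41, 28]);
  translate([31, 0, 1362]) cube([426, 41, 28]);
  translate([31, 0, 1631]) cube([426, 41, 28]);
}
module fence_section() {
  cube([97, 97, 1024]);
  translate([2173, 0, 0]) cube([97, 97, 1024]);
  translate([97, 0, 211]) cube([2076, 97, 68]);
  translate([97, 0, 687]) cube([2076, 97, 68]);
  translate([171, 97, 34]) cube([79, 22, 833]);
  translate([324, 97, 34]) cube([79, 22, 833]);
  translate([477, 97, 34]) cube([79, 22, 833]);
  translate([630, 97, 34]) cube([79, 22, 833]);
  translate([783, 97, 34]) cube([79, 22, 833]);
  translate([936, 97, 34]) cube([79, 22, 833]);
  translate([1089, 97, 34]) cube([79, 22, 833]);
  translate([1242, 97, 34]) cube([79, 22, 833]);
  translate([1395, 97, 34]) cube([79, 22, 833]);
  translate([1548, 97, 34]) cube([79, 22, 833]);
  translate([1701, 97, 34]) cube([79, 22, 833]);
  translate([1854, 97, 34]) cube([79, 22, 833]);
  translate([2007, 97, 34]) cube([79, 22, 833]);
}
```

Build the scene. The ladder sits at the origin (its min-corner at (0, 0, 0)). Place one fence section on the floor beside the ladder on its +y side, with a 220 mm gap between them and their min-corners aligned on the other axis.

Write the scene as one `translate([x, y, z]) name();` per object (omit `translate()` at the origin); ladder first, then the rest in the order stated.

ladder();
translate([0, 261, 0]) fence_section();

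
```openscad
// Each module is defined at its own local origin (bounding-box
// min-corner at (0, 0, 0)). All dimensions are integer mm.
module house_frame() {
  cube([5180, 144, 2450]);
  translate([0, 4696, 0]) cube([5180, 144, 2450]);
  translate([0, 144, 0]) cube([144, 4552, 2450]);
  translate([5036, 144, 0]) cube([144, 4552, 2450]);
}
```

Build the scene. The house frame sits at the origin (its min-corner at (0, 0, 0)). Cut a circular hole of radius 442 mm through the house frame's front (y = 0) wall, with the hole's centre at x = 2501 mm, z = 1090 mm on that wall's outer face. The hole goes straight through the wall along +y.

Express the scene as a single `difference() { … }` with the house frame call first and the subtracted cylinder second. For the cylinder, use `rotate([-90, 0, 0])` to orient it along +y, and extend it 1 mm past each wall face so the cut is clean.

difference() {
  house_frame();
  translate([2501, -1, 1090]) rotate([-90, 0, 0]) cylinder(h = 146, r = 442);
}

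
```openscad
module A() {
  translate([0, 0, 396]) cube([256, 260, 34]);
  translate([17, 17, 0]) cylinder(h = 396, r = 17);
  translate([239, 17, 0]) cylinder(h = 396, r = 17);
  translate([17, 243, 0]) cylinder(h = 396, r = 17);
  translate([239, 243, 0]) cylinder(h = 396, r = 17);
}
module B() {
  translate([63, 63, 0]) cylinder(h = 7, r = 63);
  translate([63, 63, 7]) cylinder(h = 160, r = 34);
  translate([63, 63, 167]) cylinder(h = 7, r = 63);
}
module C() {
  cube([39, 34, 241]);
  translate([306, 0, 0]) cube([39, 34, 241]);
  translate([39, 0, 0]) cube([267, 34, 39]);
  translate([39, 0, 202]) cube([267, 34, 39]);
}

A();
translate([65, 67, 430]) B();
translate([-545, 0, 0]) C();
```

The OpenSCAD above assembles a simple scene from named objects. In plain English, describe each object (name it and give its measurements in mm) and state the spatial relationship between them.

A is a four-legged stool. The seat is a 256×260×34 mm slab whose top surface is at z = 430 mm; four round legs, each 34 mm in diameter, run from the floor (z = 0) to the underside of the seat, each leg's axis is inset half a diameter from the nearest pair of seat edges (so the leg's bounding box is flush with the corner).

B is a spool: two coaxial disc flanges of radius 63 mm and thickness 7 mm, joined by a core cylinder of radius 34 mm and height 160 mm. The lower flange rests on z = 0 and the three cylinders share a vertical axis.

C is a picture frame with a 267×163 mm rectangular opening (x by z) and a uniform 39 mm border on every side. Frame depth is 34 mm along y. It is built from two vertical stiles running the full outside height and two horizontal rails spanning the gap between the stiles.

The spool is on top of the stool, centred. The picture frame is on the floor beside the stool on its −x side.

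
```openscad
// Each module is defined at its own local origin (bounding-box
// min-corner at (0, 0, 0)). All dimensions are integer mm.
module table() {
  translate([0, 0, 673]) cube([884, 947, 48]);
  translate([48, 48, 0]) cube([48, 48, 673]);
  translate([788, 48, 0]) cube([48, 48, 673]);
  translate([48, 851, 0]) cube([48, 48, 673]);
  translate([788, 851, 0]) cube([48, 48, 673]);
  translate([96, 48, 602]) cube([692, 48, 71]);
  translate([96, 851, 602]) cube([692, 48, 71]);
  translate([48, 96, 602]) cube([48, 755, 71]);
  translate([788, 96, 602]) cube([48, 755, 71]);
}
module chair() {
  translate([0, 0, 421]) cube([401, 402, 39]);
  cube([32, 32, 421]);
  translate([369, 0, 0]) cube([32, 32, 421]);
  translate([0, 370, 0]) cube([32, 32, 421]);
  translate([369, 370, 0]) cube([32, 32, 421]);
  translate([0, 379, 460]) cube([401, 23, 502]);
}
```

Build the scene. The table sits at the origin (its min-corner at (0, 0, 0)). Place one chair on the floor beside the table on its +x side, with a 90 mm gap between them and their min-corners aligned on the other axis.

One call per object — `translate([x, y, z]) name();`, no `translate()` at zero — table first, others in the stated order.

table();
translate([974, 0, 0]) chair();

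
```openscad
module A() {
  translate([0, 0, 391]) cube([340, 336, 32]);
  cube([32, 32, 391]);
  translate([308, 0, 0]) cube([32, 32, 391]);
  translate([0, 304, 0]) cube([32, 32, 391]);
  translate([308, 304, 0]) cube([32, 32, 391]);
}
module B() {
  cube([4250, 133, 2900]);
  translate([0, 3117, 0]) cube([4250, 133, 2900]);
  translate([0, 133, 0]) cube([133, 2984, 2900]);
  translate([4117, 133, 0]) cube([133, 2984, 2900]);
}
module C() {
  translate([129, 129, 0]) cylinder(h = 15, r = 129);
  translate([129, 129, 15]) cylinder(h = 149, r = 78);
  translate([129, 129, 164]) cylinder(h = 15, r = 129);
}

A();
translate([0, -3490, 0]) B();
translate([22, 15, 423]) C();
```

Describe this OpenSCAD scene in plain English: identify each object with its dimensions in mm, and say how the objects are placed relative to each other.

A is a simple wooden stool: a rectangular seat 340 mm (x) by 336 mm (y), 32 mm thick, top face at z = 423 mm, on four square legs, each 32×32 mm in cross-section. The legs rest on z = 0, each flush with a corner of the seat.

B is the wall frame of a small rectangular building: four walls, each 2900 mm tall and 133 mm thick, enclosing a footprint 4250 mm (x) by 3250 mm (y) outside-to-outside, with no floor or roof. The front and back walls (the −y and +y sides) span the full width; the two side walls fit between them.

C is a spool: two coaxial disc flanges of radius 129 mm and thickness 15 mm, joined by a core cylinder of radius 78 mm and height 149 mm. The lower flange rests on z = 0 and the three cylinders share a vertical axis.

The house frame is on the floor beside the stool on its −y side. The spool is on top of the stool.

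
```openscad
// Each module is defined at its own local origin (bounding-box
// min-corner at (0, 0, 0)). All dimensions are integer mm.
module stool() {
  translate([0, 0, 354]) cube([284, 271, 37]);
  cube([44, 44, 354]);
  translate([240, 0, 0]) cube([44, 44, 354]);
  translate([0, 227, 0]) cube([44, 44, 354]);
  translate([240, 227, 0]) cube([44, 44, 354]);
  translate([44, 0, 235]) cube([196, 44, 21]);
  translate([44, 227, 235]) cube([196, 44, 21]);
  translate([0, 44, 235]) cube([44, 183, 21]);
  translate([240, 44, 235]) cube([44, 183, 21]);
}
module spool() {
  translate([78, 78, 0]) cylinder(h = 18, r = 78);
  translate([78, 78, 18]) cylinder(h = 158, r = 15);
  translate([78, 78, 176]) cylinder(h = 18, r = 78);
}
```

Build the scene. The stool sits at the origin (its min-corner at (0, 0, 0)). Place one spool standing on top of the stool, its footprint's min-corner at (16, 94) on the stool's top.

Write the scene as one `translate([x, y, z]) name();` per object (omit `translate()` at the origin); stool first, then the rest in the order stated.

stool();
translate([16, 94, 391]) spool();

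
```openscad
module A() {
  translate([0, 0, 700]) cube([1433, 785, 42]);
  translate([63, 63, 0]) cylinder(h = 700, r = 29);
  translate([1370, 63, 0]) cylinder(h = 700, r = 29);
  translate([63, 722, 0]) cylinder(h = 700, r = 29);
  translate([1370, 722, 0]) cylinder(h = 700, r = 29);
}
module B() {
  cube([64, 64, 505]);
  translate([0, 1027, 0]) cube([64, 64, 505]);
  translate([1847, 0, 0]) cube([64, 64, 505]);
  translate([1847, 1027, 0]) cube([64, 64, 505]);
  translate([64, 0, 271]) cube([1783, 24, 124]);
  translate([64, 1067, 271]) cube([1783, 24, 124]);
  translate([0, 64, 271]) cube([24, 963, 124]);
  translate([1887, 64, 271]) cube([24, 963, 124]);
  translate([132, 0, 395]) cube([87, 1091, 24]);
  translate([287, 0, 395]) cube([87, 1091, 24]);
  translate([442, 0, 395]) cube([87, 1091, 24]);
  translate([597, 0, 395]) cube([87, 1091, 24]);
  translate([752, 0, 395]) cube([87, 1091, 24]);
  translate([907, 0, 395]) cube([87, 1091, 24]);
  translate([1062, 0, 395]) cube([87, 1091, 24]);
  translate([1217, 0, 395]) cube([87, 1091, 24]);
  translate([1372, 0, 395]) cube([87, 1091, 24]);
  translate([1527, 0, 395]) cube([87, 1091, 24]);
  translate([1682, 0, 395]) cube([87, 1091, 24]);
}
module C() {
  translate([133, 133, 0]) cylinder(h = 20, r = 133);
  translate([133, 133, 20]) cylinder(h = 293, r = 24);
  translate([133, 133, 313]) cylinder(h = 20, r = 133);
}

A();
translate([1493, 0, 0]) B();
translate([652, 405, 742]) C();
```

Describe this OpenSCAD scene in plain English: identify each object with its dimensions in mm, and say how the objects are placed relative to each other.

A is a rectangular dining table. The top is 1433×785×42 mm with its upper surface at z = 742 mm. It stands on four round legs of 58 mm diameter, each leg's bounding box inset 34 mm from the nearest pair of top edges, running from the floor to the underside of the top.

B is a bed frame 1911 mm long (x) by 1091 mm wide (y). Four 64×64 mm corner posts, 505 mm tall, at the corners of the footprint. Four rails of 24 mm thickness and 124 mm height run between adjacent posts with their undersides at z = 271 mm, their outer faces flush with the outside of the frame (the two x-running rails run between the posts' inner faces; the two y-running rails run between the posts' inner faces). 11 slats, each 87 mm wide (x) and 24 mm thick, lie across the top of the two x-running rails, running the full 1091 mm width of the frame in y; the slats are evenly spaced along x between the inner faces of the end posts with equal gaps (rounded down to the nearest mm) at the −x end and between each pair — any rounding remainder accumulates at the +x end.

C is a spool: two coaxial disc flanges of radius 133 mm and thickness 20 mm, joined by a core cylinder of radius 24 mm and height 293 mm. The lower flange rests on z = 0 and the three cylinders share a vertical axis.

The bed frame is on the floor beside the table on its +x side. The spool is on top of the table.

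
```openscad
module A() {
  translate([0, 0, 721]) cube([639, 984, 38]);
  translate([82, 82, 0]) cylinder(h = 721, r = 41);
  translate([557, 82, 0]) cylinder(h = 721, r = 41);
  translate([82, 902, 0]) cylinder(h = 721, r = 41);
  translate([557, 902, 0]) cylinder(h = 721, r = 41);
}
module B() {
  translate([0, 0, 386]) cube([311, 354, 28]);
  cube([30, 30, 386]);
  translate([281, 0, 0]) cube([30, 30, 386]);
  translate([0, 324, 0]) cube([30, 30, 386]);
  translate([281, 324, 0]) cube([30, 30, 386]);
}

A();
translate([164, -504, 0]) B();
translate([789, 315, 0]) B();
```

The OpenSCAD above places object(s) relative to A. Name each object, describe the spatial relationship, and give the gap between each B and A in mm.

Each stool's nearest face is 150 mm from the table's bounding box.

A is a table. B is a stool. Two stools sit around the table at the −y, +x sides. The gap between each stool and the table is 150 mm.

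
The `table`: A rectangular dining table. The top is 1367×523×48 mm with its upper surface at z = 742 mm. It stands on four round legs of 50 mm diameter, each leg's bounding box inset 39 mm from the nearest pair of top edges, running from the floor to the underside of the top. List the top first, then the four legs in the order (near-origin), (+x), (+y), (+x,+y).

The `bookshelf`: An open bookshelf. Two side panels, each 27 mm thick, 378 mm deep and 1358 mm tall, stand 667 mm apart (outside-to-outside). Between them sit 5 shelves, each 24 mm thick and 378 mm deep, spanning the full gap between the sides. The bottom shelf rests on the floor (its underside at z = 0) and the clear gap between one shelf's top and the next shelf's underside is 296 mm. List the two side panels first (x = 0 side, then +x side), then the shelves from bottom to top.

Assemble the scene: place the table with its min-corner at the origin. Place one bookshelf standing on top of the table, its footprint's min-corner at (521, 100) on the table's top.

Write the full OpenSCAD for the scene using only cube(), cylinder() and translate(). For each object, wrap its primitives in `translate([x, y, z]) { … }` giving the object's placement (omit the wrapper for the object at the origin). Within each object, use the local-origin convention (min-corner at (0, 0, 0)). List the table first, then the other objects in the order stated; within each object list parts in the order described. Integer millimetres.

translate([0, 0, 694]) cube([1367, 523, 48]);
translate([64, 64, 0]) cylinder(h = 694, r = 25);
translate([1303, 64, 0]) cylinder(h = 694, r = 25);
translate([64, 459, 0]) cylinder(h = 694, r = 25);
translate([1303, 459, 0]) cylinder(h = 694, r = 25);
translate([521, 100, 742]) {
  cube([27, 378, 1358]);
  translate([640, 0, 0]) cube([27, 378, 1358]);
  translate([27, 0, 0]) cube([613, 378, 24]);
  translate([27, 0, 320]) cube([613, 378, 24]);
  translate([27, 0, 640]) cube([613, 378, 24]);
  translate([27, 0, 960]) cube([613, 378, 24]);
  translate([27, 0, 1280]) cube([613, 378, 24]);
}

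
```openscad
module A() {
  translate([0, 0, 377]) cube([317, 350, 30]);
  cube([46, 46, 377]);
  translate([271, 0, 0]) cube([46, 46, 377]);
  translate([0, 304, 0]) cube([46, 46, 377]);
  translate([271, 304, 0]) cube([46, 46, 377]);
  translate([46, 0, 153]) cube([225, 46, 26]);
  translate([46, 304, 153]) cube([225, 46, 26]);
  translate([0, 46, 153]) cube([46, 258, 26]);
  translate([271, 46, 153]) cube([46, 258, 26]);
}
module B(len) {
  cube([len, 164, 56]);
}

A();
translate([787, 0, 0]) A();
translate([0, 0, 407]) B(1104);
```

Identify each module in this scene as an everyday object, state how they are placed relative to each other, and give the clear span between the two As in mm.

A is a stool. B is a beam. A beam spans the tops of two stools. The clear span between the two stools is 470 mm.

Second stool starts at x = 787; first ends at x = 317; clear span = 787 − 317 = 470 mm.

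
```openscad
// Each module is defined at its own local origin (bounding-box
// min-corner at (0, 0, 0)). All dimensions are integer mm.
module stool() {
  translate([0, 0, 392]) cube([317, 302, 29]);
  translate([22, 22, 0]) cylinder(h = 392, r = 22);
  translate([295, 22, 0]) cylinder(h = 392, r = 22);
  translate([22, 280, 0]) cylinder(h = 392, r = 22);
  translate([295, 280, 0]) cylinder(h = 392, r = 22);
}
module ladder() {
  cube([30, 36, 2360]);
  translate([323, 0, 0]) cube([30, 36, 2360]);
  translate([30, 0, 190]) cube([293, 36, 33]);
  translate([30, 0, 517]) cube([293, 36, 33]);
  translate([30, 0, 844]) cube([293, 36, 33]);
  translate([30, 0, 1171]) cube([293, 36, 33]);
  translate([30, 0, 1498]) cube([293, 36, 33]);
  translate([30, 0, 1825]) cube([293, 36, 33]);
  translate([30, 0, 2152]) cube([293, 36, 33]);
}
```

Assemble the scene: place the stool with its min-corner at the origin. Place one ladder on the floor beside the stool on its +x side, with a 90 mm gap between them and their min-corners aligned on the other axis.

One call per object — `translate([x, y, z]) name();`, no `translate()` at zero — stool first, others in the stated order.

stool();
translate([407, 0, 0]) ladder();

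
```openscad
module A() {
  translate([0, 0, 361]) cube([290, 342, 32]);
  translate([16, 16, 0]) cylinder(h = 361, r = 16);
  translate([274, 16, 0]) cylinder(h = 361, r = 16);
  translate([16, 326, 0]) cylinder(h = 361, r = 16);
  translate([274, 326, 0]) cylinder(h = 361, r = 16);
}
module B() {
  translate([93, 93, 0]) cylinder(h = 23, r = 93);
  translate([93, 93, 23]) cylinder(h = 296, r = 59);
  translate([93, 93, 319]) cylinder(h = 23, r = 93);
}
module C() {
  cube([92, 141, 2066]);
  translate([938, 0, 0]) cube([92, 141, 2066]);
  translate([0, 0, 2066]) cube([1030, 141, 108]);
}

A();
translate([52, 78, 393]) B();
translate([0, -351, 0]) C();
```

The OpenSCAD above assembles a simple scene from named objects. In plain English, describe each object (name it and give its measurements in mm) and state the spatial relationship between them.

A is a four-legged stool. The seat is a 290×342×32 mm slab whose top surface is at z = 393 mm; four round legs, each 32 mm in diameter, run from the floor (z = 0) to the underside of the seat, each leg's axis is inset half a diameter from the nearest pair of seat edges (so the leg's bounding box is flush with the corner).

B is a spool: two coaxial disc flanges of radius 93 mm and thickness 23 mm, joined by a core cylinder of radius 59 mm and height 296 mm. The lower flange rests on z = 0 and the three cylinders share a vertical axis.

C is a door frame. The clear opening is 846 mm wide and 2066 mm high. Two 92 mm wide jambs, 141 mm deep, stand either side of the opening from the floor to the top of the opening. A 108 mm thick head sits across the top of both jambs, spanning the full outside width of the frame.

The spool is on top of the stool, centred. The door frame is on the floor beside the stool on its −y side.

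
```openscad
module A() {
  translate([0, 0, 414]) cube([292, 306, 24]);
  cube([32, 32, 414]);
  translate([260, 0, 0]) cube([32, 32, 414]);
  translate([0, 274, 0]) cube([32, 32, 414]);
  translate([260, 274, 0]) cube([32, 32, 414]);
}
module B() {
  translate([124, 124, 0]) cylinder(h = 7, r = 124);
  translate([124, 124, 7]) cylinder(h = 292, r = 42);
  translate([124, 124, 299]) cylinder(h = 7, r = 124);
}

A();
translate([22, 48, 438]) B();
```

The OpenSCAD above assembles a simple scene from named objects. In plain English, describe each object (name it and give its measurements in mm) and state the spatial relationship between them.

A is a four-legged stool. The seat is a 292×306×24 mm slab whose top surface is at z = 438 mm; four square legs, each 32×32 mm in cross-section, run from the floor (z = 0) to the underside of the seat, each flush with a corner of the seat.

B is a spool: two coaxial disc flanges of radius 124 mm and thickness 7 mm, joined by a core cylinder of radius 42 mm and height 292 mm. The lower flange rests on z = 0 and the three cylinders share a vertical axis.

The spool is on top of the stool.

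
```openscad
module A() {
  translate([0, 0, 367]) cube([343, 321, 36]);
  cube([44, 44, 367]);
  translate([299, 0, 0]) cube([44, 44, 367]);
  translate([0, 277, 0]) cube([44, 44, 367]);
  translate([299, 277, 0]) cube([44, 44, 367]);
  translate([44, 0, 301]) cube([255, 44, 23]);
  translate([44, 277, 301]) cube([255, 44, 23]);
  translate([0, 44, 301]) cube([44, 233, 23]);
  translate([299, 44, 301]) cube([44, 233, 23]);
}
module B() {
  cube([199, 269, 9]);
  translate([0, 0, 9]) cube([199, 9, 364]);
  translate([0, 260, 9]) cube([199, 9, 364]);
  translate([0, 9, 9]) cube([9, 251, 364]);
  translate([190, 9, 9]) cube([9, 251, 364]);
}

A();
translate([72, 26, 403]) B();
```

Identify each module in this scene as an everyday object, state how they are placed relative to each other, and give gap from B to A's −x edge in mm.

A is a stool. B is an open box. The open box is on top of the stool, centred. The gap from the open box to the stool's −x edge is 72 mm.

The open box's min-x is at 72; the stool's min-x is 0; gap = 72 mm.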